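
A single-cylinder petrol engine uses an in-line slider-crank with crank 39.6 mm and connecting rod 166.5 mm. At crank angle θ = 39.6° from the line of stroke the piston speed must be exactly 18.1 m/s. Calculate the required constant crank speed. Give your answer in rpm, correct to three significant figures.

5780

For an in-line slider-crank, |v_piston| = rω|sinθ|·[1 + r cosθ/√(L² − r² sin²θ)].
With r = 0.0396 m, L = 0.1665 m, θ = 39.6°: the bracketed kinematic factor |dx/dθ| = 0.029922 m.
ω = v/|dx/dθ| = 18.1/0.029922 = 604.91 rad/s.
N = 60ω/(2π) = 5776.5 rpm.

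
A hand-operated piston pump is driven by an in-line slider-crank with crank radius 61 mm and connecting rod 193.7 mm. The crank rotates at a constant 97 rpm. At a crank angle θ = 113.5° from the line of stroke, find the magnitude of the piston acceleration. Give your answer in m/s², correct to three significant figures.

ω = 2π·97/60 = 10.16 rad/s
x(θ) = r cosθ + √(L² − r² sin²θ); with ω constant, a = ω²·d²x/dθ².
d²x/dθ² = −r cosθ − r²(cos2θ)/√u − r⁴ sin²2θ/(4u^{3/2}),  u = L² − r² sin²θ = 0.0343903 m².
Substituting r = 0.061 m, L = 0.1937 m, θ = 113.5°: d²x/dθ² = +0.037718 m.
a = ω²·d²x/dθ² = (10.16)²·(+0.037718) = +3.8918 m/s²;  |a| = 3.8918 m/s².

3.89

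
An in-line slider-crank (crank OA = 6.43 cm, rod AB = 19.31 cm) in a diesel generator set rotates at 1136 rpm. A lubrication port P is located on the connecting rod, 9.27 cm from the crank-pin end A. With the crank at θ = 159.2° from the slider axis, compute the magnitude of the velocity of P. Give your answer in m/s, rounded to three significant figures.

4.38

ω = 119 rad/s.  Crank-pin speed |V_A| = rω = 7.6492 m/s, perpendicular to OA.
Rod angle: sinφ = −(r/L) sinθ ⇒ φ = -6.791°; ω_rod = −rω cosθ/√(L²−r²sin²θ) = +37.293 rad/s.
V_P = V_A + ω_rod × AP, with AP = 0.0927 m along the rod.
Components: V_Px = −rω sinθ − a·ω_rod·sinφ = -2.3075 m/s;  V_Py = rω cosθ + a·ω_rod·cosφ = -3.7179 m/s.
|V_P| = √(V_Px² + V_Py²) = 4.3758 m/s.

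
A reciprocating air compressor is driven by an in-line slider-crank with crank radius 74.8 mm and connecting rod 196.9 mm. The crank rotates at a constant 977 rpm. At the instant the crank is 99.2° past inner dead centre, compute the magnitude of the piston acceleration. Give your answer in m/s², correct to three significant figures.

ω = 2π·977/60 = 102.3 rad/s
x(θ) = r cosθ + √(L² − r² sin²θ); with ω constant, a = ω²·d²x/dθ².
d²x/dθ² = −r cosθ − r²(cos2θ)/√u − r⁴ sin²2θ/(4u^{3/2}),  u = L² − r² sin²θ = 0.0333176 m².
Substituting r = 0.0748 m, L = 0.1969 m, θ = 99.2°: d²x/dθ² = +0.040916 m.
a = ω²·d²x/dθ² = (102.3)²·(+0.040916) = +428.3 m/s²;  |a| = 428.3 m/s².

428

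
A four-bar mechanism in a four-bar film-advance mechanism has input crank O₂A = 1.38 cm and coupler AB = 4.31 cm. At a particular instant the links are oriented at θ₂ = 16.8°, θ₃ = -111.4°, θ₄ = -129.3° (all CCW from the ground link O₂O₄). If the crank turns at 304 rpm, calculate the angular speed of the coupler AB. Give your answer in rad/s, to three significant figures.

ω₂ = 31.83 rad/s (from 304 rpm).
Differentiating the loop-closure r₂e^{iθ₂}+r₃e^{iθ₃}=r₁+r₄e^{iθ₄} gives r₂ω₂e^{iθ₂}+r₃ω₃e^{iθ₃}=r₄ω₄e^{iθ₄}.
Eliminating the other unknown: ω₃ = r₂ω₂ sin(θ₄−θ₂) / [r₃ sin(θ₃−θ₄)].
Numerator sine = -0.55775; denominator sine = +0.30736.
Result = 0.0138·31.83·(-0.55775) / (0.0431·(+0.30736)) = -18.497 rad/s; magnitude 18.497 rad/s.

18.5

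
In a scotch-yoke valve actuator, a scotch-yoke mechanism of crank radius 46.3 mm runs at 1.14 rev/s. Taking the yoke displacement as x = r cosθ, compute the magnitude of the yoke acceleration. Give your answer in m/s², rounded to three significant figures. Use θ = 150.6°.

ω = 7.163 rad/s (from 1.14 rev/s).
x = r cosθ ⇒ ẍ = −rω² cosθ (ω constant).
|a| = rω²|cosθ| = 0.0463·(7.163)²·|cos 150.6°| = 2.0695 m/s².

2.07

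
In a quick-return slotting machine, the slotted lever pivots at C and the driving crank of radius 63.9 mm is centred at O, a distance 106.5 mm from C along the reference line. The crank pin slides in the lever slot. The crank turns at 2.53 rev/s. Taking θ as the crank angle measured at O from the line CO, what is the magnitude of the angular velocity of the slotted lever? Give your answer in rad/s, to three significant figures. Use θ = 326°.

5.79

ω = 15.9 rad/s (from 2.53 rev/s).
Crank pin A relative to C: A = (d + r cosθ, r sinθ); lever angle φ = atan2(r sinθ, d + r cosθ).
Differentiating tanφ: φ̇ = rω(d cosθ + r)/(d² + r² + 2dr cosθ).
d² + r² + 2dr cosθ = |CA|² = 0.0267092 m²;  d cosθ + r = +0.15219 m.
|ω_lever| = |0.0639·15.9·+0.15219| / 0.0267092 = 5.7881 rad/s.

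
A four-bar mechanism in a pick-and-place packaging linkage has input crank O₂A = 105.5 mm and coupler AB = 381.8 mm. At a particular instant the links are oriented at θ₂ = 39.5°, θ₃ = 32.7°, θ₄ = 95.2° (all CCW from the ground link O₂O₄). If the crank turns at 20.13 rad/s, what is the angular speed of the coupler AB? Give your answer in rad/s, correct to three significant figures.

5.18

ω₂ = 20.13 rad/s
Differentiating the loop-closure r₂e^{iθ₂}+r₃e^{iθ₃}=r₁+r₄e^{iθ₄} gives r₂ω₂e^{iθ₂}+r₃ω₃e^{iθ₃}=r₄ω₄e^{iθ₄}.
Eliminating the other unknown: ω₃ = r₂ω₂ sin(θ₄−θ₂) / [r₃ sin(θ₃−θ₄)].
Numerator sine = +0.82610; denominator sine = -0.88701.
Result = 0.1055·20.13·(+0.82610) / (0.3818·(-0.88701)) = -5.1804 rad/s; magnitude 5.1804 rad/s.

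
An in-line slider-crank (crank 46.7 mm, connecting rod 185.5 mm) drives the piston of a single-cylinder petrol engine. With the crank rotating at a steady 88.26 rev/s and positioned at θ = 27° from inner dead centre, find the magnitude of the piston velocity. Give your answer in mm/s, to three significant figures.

14400

ω = 2π·88.3 = 554.6 rad/s
For an in-line slider-crank, x = r cosθ + √(L² − r² sin²θ), so v = −rω sinθ·[1 + r cosθ/√(L² − r² sin²θ)].
With r = 0.0467 m, L = 0.1855 m, θ = 27°: √(L² − r² sin²θ) = 0.18428 m.
v = −0.0467·554.6·0.45399·[1 + 0.0467·0.89101/0.18428] = -14.412 m/s.
|v| = 14.412 m/s = 14412 mm/s.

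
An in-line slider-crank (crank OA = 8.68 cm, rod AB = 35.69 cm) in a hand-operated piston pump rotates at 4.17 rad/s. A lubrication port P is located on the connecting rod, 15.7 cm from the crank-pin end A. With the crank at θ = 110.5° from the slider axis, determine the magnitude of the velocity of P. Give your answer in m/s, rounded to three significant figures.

ω = 4.17 rad/s.  Crank-pin speed |V_A| = rω = 0.36196 m/s, perpendicular to OA.
Rod angle: sinφ = −(r/L) sinθ ⇒ φ = -13.168°; ω_rod = −rω cosθ/√(L²−r²sin²θ) = +0.36476 rad/s.
V_P = V_A + ω_rod × AP, with AP = 0.157 m along the rod.
Components: V_Px = −rω sinθ − a·ω_rod·sinφ = -0.32599 m/s;  V_Py = rω cosθ + a·ω_rod·cosφ = -0.070998 m/s.
|V_P| = √(V_Px² + V_Py²) = 0.33363 m/s.

0.334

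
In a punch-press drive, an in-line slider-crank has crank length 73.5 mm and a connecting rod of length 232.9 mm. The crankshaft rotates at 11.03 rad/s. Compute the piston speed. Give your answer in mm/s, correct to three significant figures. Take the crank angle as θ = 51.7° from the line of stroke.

ω = 11.03 rad/s
For an in-line slider-crank, x = r cosθ + √(L² − r² sin²θ), so v = −rω sinθ·[1 + r cosθ/√(L² − r² sin²θ)].
With r = 0.0735 m, L = 0.2329 m, θ = 51.7°: √(L² − r² sin²θ) = 0.22564 m.
v = −0.0735·11.03·0.78478·[1 + 0.0735·0.61978/0.22564] = -0.76466 m/s.
|v| = 0.76466 m/s = 764.66 mm/s.

765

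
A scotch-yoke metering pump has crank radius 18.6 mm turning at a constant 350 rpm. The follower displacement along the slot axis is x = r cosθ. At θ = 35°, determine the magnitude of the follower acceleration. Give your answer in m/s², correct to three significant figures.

20.5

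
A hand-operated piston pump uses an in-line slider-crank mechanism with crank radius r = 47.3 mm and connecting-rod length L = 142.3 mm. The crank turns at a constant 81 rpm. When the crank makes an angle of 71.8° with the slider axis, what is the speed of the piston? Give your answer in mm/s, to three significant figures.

ω = 2π·81/60 = 8.482 rad/s
For an in-line slider-crank, x = r cosθ + √(L² − r² sin²θ), so v = −rω sinθ·[1 + r cosθ/√(L² − r² sin²θ)].
With r = 0.0473 m, L = 0.1423 m, θ = 71.8°: √(L² − r² sin²θ) = 0.13502 m.
v = −0.0473·8.482·0.94997·[1 + 0.0473·0.31233/0.13502] = -0.42284 m/s.
|v| = 0.42284 m/s = 422.84 mm/s.

423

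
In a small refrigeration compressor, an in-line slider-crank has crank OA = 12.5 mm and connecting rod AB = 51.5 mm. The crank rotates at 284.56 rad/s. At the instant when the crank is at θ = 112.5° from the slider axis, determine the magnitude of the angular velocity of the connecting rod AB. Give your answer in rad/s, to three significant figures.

27.1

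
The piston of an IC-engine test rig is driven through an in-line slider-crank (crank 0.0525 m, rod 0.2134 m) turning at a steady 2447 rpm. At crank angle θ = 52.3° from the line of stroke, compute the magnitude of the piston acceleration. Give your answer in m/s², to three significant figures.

1900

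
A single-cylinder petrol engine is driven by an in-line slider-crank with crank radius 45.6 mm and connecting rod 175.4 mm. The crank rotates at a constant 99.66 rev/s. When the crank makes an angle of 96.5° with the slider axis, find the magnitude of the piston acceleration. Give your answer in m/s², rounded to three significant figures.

6710

ω = 2π·99.7 = 626.2 rad/s
x(θ) = r cosθ + √(L² − r² sin²θ); with ω constant, a = ω²·d²x/dθ².
d²x/dθ² = −r cosθ − r²(cos2θ)/√u − r⁴ sin²2θ/(4u^{3/2}),  u = L² − r² sin²θ = 0.0287124 m².
Substituting r = 0.0456 m, L = 0.1754 m, θ = 96.5°: d²x/dθ² = +0.017108 m.
a = ω²·d²x/dθ² = (626.2)²·(+0.017108) = +6708 m/s²;  |a| = 6708 m/s².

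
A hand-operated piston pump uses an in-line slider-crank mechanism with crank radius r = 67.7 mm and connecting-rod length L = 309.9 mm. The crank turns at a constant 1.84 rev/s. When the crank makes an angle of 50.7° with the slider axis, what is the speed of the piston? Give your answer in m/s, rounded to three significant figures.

0.691

ω = 2π·1.84 = 11.56 rad/s
For an in-line slider-crank, x = r cosθ + √(L² − r² sin²θ), so v = −rω sinθ·[1 + r cosθ/√(L² − r² sin²θ)].
With r = 0.0677 m, L = 0.3099 m, θ = 50.7°: √(L² − r² sin²θ) = 0.30544 m.
v = −0.0677·11.56·0.77384·[1 + 0.0677·0.63338/0.30544] = -0.6907 m/s.
|v| = 0.6907 m/s.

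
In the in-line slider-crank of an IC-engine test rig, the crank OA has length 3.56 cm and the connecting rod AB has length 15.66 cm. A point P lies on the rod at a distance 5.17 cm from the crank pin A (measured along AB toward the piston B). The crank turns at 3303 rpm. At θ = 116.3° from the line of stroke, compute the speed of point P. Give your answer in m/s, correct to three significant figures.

11.3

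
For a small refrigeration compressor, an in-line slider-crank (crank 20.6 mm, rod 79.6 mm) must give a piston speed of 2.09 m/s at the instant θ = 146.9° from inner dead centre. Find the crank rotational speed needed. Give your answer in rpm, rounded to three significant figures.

For an in-line slider-crank, |v_piston| = rω|sinθ|·[1 + r cosθ/√(L² − r² sin²θ)].
With r = 0.0206 m, L = 0.0796 m, θ = 146.9°: the bracketed kinematic factor |dx/dθ| = 0.0087861 m.
ω = v/|dx/dθ| = 2.09/0.0087861 = 237.88 rad/s.
N = 60ω/(2π) = 2271.6 rpm.

2270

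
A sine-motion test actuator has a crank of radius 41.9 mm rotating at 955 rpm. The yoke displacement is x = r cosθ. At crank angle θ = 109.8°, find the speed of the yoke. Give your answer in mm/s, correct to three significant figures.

ω = 100 rad/s (from 955 rpm).
x = r cosθ ⇒ ẋ = −rω sinθ.
|v| = rω|sinθ| = 0.0419·100·|sin 109.8°| = 3.9426 m/s = 3942.6 mm/s.

3940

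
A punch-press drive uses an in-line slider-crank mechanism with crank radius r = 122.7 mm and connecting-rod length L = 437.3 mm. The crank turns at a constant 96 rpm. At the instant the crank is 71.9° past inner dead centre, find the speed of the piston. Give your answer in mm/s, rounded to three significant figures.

1280

ω = 2π·96/60 = 10.05 rad/s
For an in-line slider-crank, x = r cosθ + √(L² − r² sin²θ), so v = −rω sinθ·[1 + r cosθ/√(L² − r² sin²θ)].
With r = 0.1227 m, L = 0.4373 m, θ = 71.9°: √(L² − r² sin²θ) = 0.42146 m.
v = −0.1227·10.05·0.95052·[1 + 0.1227·0.31068/0.42146] = -1.2785 m/s.
|v| = 1.2785 m/s = 1278.5 mm/s.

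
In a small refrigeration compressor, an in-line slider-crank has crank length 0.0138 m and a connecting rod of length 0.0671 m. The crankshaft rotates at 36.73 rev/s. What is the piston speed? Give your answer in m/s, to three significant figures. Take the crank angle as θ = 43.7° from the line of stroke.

2.53

ω = 2π·36.7 = 230.8 rad/s
For an in-line slider-crank, x = r cosθ + √(L² − r² sin²θ), so v = −rω sinθ·[1 + r cosθ/√(L² − r² sin²θ)].
With r = 0.0138 m, L = 0.0671 m, θ = 43.7°: √(L² − r² sin²θ) = 0.066419 m.
v = −0.0138·230.8·0.69088·[1 + 0.0138·0.72297/0.066419] = -2.5308 m/s.
|v| = 2.5308 m/s.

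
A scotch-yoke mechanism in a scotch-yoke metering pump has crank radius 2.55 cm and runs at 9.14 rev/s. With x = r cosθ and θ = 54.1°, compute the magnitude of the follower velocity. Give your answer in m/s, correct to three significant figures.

ω = 57.43 rad/s (from 9.14 rev/s).
x = r cosθ ⇒ ẋ = −rω sinθ.
|v| = rω|sinθ| = 0.0255·57.43·|sin 54.1°| = 1.1862 m/s.

1.19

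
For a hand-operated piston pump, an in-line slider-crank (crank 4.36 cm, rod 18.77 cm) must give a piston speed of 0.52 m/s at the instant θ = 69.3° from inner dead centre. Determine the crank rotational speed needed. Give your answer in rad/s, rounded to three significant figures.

For an in-line slider-crank, |v_piston| = rω|sinθ|·[1 + r cosθ/√(L² − r² sin²θ)].
With r = 0.0436 m, L = 0.1877 m, θ = 69.3°: the bracketed kinematic factor |dx/dθ| = 0.044216 m.
ω = v/|dx/dθ| = 0.52/0.044216 = 11.76 rad/s.

11.8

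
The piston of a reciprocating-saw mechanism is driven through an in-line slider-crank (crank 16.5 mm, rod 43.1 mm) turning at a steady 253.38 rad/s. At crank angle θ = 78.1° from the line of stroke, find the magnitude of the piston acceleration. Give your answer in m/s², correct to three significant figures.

179

ω = 253.4 rad/s
x(θ) = r cosθ + √(L² − r² sin²θ); with ω constant, a = ω²·d²x/dθ².
d²x/dθ² = −r cosθ − r²(cos2θ)/√u − r⁴ sin²2θ/(4u^{3/2}),  u = L² − r² sin²θ = 0.00159694 m².
Substituting r = 0.0165 m, L = 0.0431 m, θ = 78.1°: d²x/dθ² = +0.0027838 m.
a = ω²·d²x/dθ² = (253.4)²·(+0.0027838) = +178.72 m/s²;  |a| = 178.72 m/s².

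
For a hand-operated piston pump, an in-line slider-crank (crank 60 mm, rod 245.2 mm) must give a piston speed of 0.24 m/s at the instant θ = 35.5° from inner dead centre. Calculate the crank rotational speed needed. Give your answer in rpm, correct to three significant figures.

54.8

For an in-line slider-crank, |v_piston| = rω|sinθ|·[1 + r cosθ/√(L² − r² sin²θ)].
With r = 0.06 m, L = 0.2452 m, θ = 35.5°: the bracketed kinematic factor |dx/dθ| = 0.041854 m.
ω = v/|dx/dθ| = 0.24/0.041854 = 5.7342 rad/s.
N = 60ω/(2π) = 54.757 rpm.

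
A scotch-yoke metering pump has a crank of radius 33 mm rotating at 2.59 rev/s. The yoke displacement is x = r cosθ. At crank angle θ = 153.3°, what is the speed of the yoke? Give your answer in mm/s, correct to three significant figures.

241

ω = 16.27 rad/s (from 2.59 rev/s).
x = r cosθ ⇒ ẋ = −rω sinθ.
|v| = rω|sinθ| = 0.033·16.27·|sin 153.3°| = 0.2413 m/s = 241.3 mm/s.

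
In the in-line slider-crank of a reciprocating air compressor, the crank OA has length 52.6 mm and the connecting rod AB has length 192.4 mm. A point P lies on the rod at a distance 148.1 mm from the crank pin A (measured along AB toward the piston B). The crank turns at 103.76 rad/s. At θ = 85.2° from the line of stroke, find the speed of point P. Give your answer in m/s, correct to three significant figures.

ω = 103.8 rad/s.  Crank-pin speed |V_A| = rω = 5.4578 m/s, perpendicular to OA.
Rod angle: sinφ = −(r/L) sinθ ⇒ φ = -15.809°; ω_rod = −rω cosθ/√(L²−r²sin²θ) = -2.467 rad/s.
V_P = V_A + ω_rod × AP, with AP = 0.1481 m along the rod.
Components: V_Px = −rω sinθ − a·ω_rod·sinφ = -5.5382 m/s;  V_Py = rω cosθ + a·ω_rod·cosφ = +0.10515 m/s.
|V_P| = √(V_Px² + V_Py²) = 5.5392 m/s.

5.54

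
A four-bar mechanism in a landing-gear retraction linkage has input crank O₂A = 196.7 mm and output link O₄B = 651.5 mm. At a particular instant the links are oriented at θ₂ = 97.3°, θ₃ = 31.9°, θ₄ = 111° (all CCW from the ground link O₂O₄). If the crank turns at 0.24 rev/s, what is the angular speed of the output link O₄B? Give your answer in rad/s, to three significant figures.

ω₂ = 1.508 rad/s (from 0.24 rev/s).
Differentiating the loop-closure r₂e^{iθ₂}+r₃e^{iθ₃}=r₁+r₄e^{iθ₄} gives r₂ω₂e^{iθ₂}+r₃ω₃e^{iθ₃}=r₄ω₄e^{iθ₄}.
Eliminating the other unknown: ω₄ = r₂ω₂ sin(θ₂−θ₃) / [r₄ sin(θ₄−θ₃)].
Numerator sine = +0.90924; denominator sine = +0.98196.
Result = 0.1967·1.508·(+0.90924) / (0.6515·(+0.98196)) = +0.42156 rad/s; magnitude 0.42156 rad/s.

0.422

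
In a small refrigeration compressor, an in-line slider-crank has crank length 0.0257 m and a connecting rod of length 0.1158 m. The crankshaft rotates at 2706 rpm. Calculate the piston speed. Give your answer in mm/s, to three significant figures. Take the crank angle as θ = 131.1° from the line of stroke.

ω = 2π·2706/60 = 283.4 rad/s
For an in-line slider-crank, x = r cosθ + √(L² − r² sin²θ), so v = −rω sinθ·[1 + r cosθ/√(L² − r² sin²θ)].
With r = 0.0257 m, L = 0.1158 m, θ = 131.1°: √(L² − r² sin²θ) = 0.11417 m.
v = −0.0257·283.4·0.75356·[1 + 0.0257·-0.65738/0.11417] = -4.6758 m/s.
|v| = 4.6758 m/s = 4675.8 mm/s.

4680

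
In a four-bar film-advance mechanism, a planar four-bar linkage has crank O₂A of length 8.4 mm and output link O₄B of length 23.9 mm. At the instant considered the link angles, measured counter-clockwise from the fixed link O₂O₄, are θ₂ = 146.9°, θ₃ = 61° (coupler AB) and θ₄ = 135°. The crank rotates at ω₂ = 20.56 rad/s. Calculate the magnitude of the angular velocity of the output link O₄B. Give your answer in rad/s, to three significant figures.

ω₂ = 20.56 rad/s
Differentiating the loop-closure r₂e^{iθ₂}+r₃e^{iθ₃}=r₁+r₄e^{iθ₄} gives r₂ω₂e^{iθ₂}+r₃ω₃e^{iθ₃}=r₄ω₄e^{iθ₄}.
Eliminating the other unknown: ω₄ = r₂ω₂ sin(θ₂−θ₃) / [r₄ sin(θ₄−θ₃)].
Numerator sine = +0.99744; denominator sine = +0.96126.
Result = 0.0084·20.56·(+0.99744) / (0.0239·(+0.96126)) = +7.4981 rad/s; magnitude 7.4981 rad/s.

7.50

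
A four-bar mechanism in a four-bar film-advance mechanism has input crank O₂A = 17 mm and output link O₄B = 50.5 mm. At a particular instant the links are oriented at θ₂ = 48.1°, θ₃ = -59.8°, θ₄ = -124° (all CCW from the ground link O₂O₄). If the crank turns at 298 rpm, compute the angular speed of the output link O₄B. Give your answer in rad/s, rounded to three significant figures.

11.1

ω₂ = 31.21 rad/s (from 298 rpm).
Differentiating the loop-closure r₂e^{iθ₂}+r₃e^{iθ₃}=r₁+r₄e^{iθ₄} gives r₂ω₂e^{iθ₂}+r₃ω₃e^{iθ₃}=r₄ω₄e^{iθ₄}.
Eliminating the other unknown: ω₄ = r₂ω₂ sin(θ₂−θ₃) / [r₄ sin(θ₄−θ₃)].
Numerator sine = +0.95159; denominator sine = -0.90032.
Result = 0.017·31.21·(+0.95159) / (0.0505·(-0.90032)) = -11.103 rad/s; magnitude 11.103 rad/s.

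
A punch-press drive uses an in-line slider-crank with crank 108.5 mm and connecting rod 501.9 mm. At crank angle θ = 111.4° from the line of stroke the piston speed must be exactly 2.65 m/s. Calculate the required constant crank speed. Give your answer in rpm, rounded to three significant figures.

272

For an in-line slider-crank, |v_piston| = rω|sinθ|·[1 + r cosθ/√(L² − r² sin²θ)].
With r = 0.1085 m, L = 0.5019 m, θ = 111.4°: the bracketed kinematic factor |dx/dθ| = 0.092885 m.
ω = v/|dx/dθ| = 2.65/0.092885 = 28.53 rad/s.
N = 60ω/(2π) = 272.44 rpm.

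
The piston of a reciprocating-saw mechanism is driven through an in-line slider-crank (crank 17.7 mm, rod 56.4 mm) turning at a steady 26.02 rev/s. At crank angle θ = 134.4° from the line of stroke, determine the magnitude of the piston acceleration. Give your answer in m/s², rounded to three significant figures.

ω = 2π·26 = 163.5 rad/s
x(θ) = r cosθ + √(L² − r² sin²θ); with ω constant, a = ω²·d²x/dθ².
d²x/dθ² = −r cosθ − r²(cos2θ)/√u − r⁴ sin²2θ/(4u^{3/2}),  u = L² − r² sin²θ = 0.00302103 m².
Substituting r = 0.0177 m, L = 0.0564 m, θ = 134.4°: d²x/dθ² = +0.012356 m.
a = ω²·d²x/dθ² = (163.5)²·(+0.012356) = +330.25 m/s²;  |a| = 330.25 m/s².

330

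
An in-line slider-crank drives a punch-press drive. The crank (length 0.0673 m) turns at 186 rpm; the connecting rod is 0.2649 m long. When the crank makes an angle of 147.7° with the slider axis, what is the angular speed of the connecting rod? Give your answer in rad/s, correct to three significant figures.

4.22

ω = 19.48 rad/s (converted from 186 rpm).
The rod makes angle φ with the slider axis where L sinφ = r sinθ; differentiating, L cosφ·φ̇ = r ω cosθ.
L cosφ = √(L² − r² sin²θ) = 0.26245 m.
|ω_rod| = r ω |cosθ| / √(L² − r² sin²θ) = 0.0673·19.48·0.84526/0.26245 = 4.2219 rad/s.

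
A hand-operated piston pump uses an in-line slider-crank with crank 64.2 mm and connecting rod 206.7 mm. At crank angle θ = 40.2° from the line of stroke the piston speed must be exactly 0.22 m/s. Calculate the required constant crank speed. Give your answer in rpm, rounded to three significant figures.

For an in-line slider-crank, |v_piston| = rω|sinθ|·[1 + r cosθ/√(L² − r² sin²θ)].
With r = 0.0642 m, L = 0.2067 m, θ = 40.2°: the bracketed kinematic factor |dx/dθ| = 0.051473 m.
ω = v/|dx/dθ| = 0.22/0.051473 = 4.2741 rad/s.
N = 60ω/(2π) = 40.815 rpm.

40.8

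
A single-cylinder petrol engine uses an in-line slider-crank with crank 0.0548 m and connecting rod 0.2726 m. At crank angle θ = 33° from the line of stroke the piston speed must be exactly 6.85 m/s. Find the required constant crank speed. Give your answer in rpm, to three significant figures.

1870

For an in-line slider-crank, |v_piston| = rω|sinθ|·[1 + r cosθ/√(L² − r² sin²θ)].
With r = 0.0548 m, L = 0.2726 m, θ = 33°: the bracketed kinematic factor |dx/dθ| = 0.034909 m.
ω = v/|dx/dθ| = 6.85/0.034909 = 196.23 rad/s.
N = 60ω/(2π) = 1873.8 rpm.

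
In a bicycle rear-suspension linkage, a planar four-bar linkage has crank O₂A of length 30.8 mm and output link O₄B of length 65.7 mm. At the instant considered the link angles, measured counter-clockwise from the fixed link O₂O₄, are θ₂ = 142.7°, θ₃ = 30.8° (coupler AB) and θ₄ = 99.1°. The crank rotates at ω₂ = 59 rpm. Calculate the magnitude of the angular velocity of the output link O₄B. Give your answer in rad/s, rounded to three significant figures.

2.89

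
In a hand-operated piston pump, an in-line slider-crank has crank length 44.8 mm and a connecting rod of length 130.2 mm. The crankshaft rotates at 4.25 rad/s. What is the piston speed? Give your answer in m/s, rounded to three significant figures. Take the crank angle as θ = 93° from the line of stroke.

ω = 4.25 rad/s
For an in-line slider-crank, x = r cosθ + √(L² − r² sin²θ), so v = −rω sinθ·[1 + r cosθ/√(L² − r² sin²θ)].
With r = 0.0448 m, L = 0.1302 m, θ = 93°: √(L² − r² sin²θ) = 0.12227 m.
v = −0.0448·4.25·0.99863·[1 + 0.0448·-0.05234/0.12227] = -0.18649 m/s.
|v| = 0.18649 m/s.

0.186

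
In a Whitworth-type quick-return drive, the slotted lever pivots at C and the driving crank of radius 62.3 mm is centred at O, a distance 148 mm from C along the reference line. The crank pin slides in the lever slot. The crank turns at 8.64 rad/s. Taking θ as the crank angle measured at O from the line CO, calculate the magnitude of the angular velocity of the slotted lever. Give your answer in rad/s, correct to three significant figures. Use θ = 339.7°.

ω = 8.64 rad/s
Crank pin A relative to C: A = (d + r cosθ, r sinθ); lever angle φ = atan2(r sinθ, d + r cosθ).
Differentiating tanφ: φ̇ = rω(d cosθ + r)/(d² + r² + 2dr cosθ).
d² + r² + 2dr cosθ = |CA|² = 0.0430807 m²;  d cosθ + r = +0.20111 m.
|ω_lever| = |0.0623·8.64·+0.20111| / 0.0430807 = 2.5127 rad/s.

2.51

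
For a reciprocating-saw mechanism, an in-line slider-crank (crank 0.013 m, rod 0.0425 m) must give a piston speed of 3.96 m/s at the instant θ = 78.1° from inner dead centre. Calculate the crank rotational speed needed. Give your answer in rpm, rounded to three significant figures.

For an in-line slider-crank, |v_piston| = rω|sinθ|·[1 + r cosθ/√(L² − r² sin²θ)].
With r = 0.013 m, L = 0.0425 m, θ = 78.1°: the bracketed kinematic factor |dx/dθ| = 0.013562 m.
ω = v/|dx/dθ| = 3.96/0.013562 = 292 rad/s.
N = 60ω/(2π) = 2788.4 rpm.

2790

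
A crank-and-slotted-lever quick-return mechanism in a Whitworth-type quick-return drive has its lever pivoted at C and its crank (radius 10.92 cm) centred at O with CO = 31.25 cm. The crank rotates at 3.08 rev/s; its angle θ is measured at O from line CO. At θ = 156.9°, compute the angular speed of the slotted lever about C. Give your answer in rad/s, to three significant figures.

8.05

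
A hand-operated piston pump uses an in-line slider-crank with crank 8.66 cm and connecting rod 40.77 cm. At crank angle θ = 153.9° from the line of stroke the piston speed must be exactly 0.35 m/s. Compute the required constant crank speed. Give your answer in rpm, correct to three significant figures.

For an in-line slider-crank, |v_piston| = rω|sinθ|·[1 + r cosθ/√(L² − r² sin²θ)].
With r = 0.0866 m, L = 0.4077 m, θ = 153.9°: the bracketed kinematic factor |dx/dθ| = 0.030799 m.
ω = v/|dx/dθ| = 0.35/0.030799 = 11.364 rad/s.
N = 60ω/(2π) = 108.52 rpm.

109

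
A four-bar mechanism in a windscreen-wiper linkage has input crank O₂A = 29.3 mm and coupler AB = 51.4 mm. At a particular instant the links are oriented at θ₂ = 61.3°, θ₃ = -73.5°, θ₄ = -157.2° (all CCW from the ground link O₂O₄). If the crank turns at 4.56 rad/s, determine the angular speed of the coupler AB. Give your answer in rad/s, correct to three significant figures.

1.63

ω₂ = 4.56 rad/s
Differentiating the loop-closure r₂e^{iθ₂}+r₃e^{iθ₃}=r₁+r₄e^{iθ₄} gives r₂ω₂e^{iθ₂}+r₃ω₃e^{iθ₃}=r₄ω₄e^{iθ₄}.
Eliminating the other unknown: ω₃ = r₂ω₂ sin(θ₄−θ₂) / [r₃ sin(θ₃−θ₄)].
Numerator sine = +0.62251; denominator sine = +0.99396.
Result = 0.0293·4.56·(+0.62251) / (0.0514·(+0.99396)) = +1.628 rad/s; magnitude 1.628 rad/s.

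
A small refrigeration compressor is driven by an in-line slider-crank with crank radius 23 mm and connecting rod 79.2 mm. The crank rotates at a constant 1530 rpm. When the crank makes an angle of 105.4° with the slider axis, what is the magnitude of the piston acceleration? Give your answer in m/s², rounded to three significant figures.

309

ω = 2π·1530/60 = 160.2 rad/s
x(θ) = r cosθ + √(L² − r² sin²θ); with ω constant, a = ω²·d²x/dθ².
d²x/dθ² = −r cosθ − r²(cos2θ)/√u − r⁴ sin²2θ/(4u^{3/2}),  u = L² − r² sin²θ = 0.00578095 m².
Substituting r = 0.023 m, L = 0.0792 m, θ = 105.4°: d²x/dθ² = +0.012042 m.
a = ω²·d²x/dθ² = (160.2)²·(+0.012042) = +309.14 m/s²;  |a| = 309.14 m/s².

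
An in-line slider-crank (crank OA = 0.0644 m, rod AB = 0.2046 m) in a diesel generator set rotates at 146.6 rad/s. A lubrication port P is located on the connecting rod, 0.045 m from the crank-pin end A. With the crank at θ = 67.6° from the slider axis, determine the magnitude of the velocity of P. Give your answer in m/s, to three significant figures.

ω = 146.6 rad/s.  Crank-pin speed |V_A| = rω = 9.441 m/s, perpendicular to OA.
Rod angle: sinφ = −(r/L) sinθ ⇒ φ = -16.918°; ω_rod = −rω cosθ/√(L²−r²sin²θ) = -18.38 rad/s.
V_P = V_A + ω_rod × AP, with AP = 0.045 m along the rod.
Components: V_Px = −rω sinθ − a·ω_rod·sinφ = -8.9694 m/s;  V_Py = rω cosθ + a·ω_rod·cosφ = +2.8064 m/s.
|V_P| = √(V_Px² + V_Py²) = 9.3982 m/s.

9.40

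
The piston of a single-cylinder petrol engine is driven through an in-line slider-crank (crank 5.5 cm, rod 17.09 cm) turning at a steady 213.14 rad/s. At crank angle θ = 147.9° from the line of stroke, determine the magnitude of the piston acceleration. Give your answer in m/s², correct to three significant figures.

1740

ω = 213.1 rad/s
x(θ) = r cosθ + √(L² − r² sin²θ); with ω constant, a = ω²·d²x/dθ².
d²x/dθ² = −r cosθ − r²(cos2θ)/√u − r⁴ sin²2θ/(4u^{3/2}),  u = L² − r² sin²θ = 0.0283526 m².
Substituting r = 0.055 m, L = 0.1709 m, θ = 147.9°: d²x/dθ² = +0.038384 m.
a = ω²·d²x/dθ² = (213.1)²·(+0.038384) = +1743.7 m/s²;  |a| = 1743.7 m/s².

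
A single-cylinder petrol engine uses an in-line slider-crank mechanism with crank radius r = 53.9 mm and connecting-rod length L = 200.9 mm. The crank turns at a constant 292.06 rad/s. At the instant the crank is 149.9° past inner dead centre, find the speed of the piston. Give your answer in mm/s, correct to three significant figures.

6050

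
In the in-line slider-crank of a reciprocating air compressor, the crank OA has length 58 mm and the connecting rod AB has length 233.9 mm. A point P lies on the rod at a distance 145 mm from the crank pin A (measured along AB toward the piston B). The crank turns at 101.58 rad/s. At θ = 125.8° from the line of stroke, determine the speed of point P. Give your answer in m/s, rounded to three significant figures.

4.53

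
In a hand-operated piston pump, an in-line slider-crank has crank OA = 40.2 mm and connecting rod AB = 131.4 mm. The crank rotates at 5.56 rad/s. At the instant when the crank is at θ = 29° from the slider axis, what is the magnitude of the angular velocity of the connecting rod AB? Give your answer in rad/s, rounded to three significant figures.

ω = 5.56 rad/s
The rod makes angle φ with the slider axis where L sinφ = r sinθ; differentiating, L cosφ·φ̇ = r ω cosθ.
L cosφ = √(L² − r² sin²θ) = 0.12995 m.
|ω_rod| = r ω |cosθ| / √(L² − r² sin²θ) = 0.0402·5.56·0.87462/0.12995 = 1.5044 rad/s.

1.50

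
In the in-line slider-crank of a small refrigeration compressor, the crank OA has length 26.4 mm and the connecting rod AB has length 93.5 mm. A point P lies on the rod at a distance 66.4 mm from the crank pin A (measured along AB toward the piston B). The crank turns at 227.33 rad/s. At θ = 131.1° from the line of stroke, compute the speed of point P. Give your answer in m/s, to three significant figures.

4.08

ω = 227.3 rad/s.  Crank-pin speed |V_A| = rω = 6.0015 m/s, perpendicular to OA.
Rod angle: sinφ = −(r/L) sinθ ⇒ φ = -12.285°; ω_rod = −rω cosθ/√(L²−r²sin²θ) = +43.184 rad/s.
V_P = V_A + ω_rod × AP, with AP = 0.0664 m along the rod.
Components: V_Px = −rω sinθ − a·ω_rod·sinφ = -3.9124 m/s;  V_Py = rω cosθ + a·ω_rod·cosφ = -1.1435 m/s.
|V_P| = √(V_Px² + V_Py²) = 4.0761 m/s.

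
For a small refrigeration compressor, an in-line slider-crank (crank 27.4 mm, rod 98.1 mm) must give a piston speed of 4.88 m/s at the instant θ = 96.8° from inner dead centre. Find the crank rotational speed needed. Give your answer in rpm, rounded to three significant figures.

For an in-line slider-crank, |v_piston| = rω|sinθ|·[1 + r cosθ/√(L² − r² sin²θ)].
With r = 0.0274 m, L = 0.0981 m, θ = 96.8°: the bracketed kinematic factor |dx/dθ| = 0.026271 m.
ω = v/|dx/dθ| = 4.88/0.026271 = 185.76 rad/s.
N = 60ω/(2π) = 1773.9 rpm.

1770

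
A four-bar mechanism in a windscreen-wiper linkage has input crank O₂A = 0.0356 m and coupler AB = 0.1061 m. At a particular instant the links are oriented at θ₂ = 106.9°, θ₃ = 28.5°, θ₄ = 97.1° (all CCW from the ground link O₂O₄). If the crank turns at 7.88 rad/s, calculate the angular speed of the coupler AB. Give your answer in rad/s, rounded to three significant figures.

0.483

ω₂ = 7.88 rad/s
Differentiating the loop-closure r₂e^{iθ₂}+r₃e^{iθ₃}=r₁+r₄e^{iθ₄} gives r₂ω₂e^{iθ₂}+r₃ω₃e^{iθ₃}=r₄ω₄e^{iθ₄}.
Eliminating the other unknown: ω₃ = r₂ω₂ sin(θ₄−θ₂) / [r₃ sin(θ₃−θ₄)].
Numerator sine = -0.17021; denominator sine = -0.93106.
Result = 0.0356·7.88·(-0.17021) / (0.1061·(-0.93106)) = +0.48336 rad/s; magnitude 0.48336 rad/s.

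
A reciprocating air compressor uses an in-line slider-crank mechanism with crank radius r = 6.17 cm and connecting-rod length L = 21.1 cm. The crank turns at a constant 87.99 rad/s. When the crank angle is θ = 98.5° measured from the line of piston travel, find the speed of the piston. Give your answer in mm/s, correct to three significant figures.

ω = 87.99 rad/s
For an in-line slider-crank, x = r cosθ + √(L² − r² sin²θ), so v = −rω sinθ·[1 + r cosθ/√(L² − r² sin²θ)].
With r = 0.0617 m, L = 0.211 m, θ = 98.5°: √(L² − r² sin²θ) = 0.20198 m.
v = −0.0617·87.99·0.98902·[1 + 0.0617·-0.14781/0.20198] = -5.1269 m/s.
|v| = 5.1269 m/s = 5126.9 mm/s.

5130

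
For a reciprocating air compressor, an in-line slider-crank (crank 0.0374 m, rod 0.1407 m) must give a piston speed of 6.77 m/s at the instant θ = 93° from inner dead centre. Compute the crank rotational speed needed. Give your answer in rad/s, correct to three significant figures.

184

For an in-line slider-crank, |v_piston| = rω|sinθ|·[1 + r cosθ/√(L² − r² sin²θ)].
With r = 0.0374 m, L = 0.1407 m, θ = 93°: the bracketed kinematic factor |dx/dθ| = 0.03681 m.
ω = v/|dx/dθ| = 6.77/0.03681 = 183.92 rad/s.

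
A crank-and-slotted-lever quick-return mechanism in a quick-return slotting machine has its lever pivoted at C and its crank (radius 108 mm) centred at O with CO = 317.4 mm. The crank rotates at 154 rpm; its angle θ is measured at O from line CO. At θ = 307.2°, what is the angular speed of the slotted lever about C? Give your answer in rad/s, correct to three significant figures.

ω = 16.13 rad/s (from 154 rpm).
Crank pin A relative to C: A = (d + r cosθ, r sinθ); lever angle φ = atan2(r sinθ, d + r cosθ).
Differentiating tanφ: φ̇ = rω(d cosθ + r)/(d² + r² + 2dr cosθ).
d² + r² + 2dr cosθ = |CA|² = 0.153857 m²;  d cosθ + r = +0.2999 m.
|ω_lever| = |0.108·16.13·+0.2999| / 0.153857 = 3.3949 rad/s.

3.39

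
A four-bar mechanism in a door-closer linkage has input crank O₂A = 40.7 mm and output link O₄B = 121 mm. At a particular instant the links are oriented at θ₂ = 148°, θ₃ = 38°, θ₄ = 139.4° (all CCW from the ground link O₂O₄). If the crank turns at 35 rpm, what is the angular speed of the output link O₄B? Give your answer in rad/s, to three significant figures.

1.18

ω₂ = 3.665 rad/s (from 35 rpm).
Differentiating the loop-closure r₂e^{iθ₂}+r₃e^{iθ₃}=r₁+r₄e^{iθ₄} gives r₂ω₂e^{iθ₂}+r₃ω₃e^{iθ₃}=r₄ω₄e^{iθ₄}.
Eliminating the other unknown: ω₄ = r₂ω₂ sin(θ₂−θ₃) / [r₄ sin(θ₄−θ₃)].
Numerator sine = +0.93969; denominator sine = +0.98027.
Result = 0.0407·3.665·(+0.93969) / (0.121·(+0.98027)) = +1.1818 rad/s; magnitude 1.1818 rad/s.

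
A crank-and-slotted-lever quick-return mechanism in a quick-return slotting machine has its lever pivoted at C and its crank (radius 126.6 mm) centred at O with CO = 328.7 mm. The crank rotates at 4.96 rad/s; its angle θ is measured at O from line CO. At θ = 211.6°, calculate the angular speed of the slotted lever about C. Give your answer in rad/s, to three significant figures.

ω = 4.96 rad/s
Crank pin A relative to C: A = (d + r cosθ, r sinθ); lever angle φ = atan2(r sinθ, d + r cosθ).
Differentiating tanφ: φ̇ = rω(d cosθ + r)/(d² + r² + 2dr cosθ).
d² + r² + 2dr cosθ = |CA|² = 0.0531847 m²;  d cosθ + r = -0.15336 m.
|ω_lever| = |0.1266·4.96·-0.15336| / 0.0531847 = 1.8107 rad/s.

1.81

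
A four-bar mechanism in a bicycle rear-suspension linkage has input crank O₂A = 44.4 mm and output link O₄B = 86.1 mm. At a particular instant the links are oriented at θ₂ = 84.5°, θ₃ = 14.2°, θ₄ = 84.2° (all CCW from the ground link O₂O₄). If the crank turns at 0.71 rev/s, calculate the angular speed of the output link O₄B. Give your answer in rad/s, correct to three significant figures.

2.30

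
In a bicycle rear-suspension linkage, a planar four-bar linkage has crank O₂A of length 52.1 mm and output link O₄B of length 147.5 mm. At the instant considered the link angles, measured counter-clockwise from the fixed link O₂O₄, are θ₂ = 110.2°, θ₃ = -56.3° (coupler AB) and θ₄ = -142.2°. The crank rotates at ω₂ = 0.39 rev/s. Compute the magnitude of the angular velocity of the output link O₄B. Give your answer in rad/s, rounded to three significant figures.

0.203

ω₂ = 2.45 rad/s (from 0.39 rev/s).
Differentiating the loop-closure r₂e^{iθ₂}+r₃e^{iθ₃}=r₁+r₄e^{iθ₄} gives r₂ω₂e^{iθ₂}+r₃ω₃e^{iθ₃}=r₄ω₄e^{iθ₄}.
Eliminating the other unknown: ω₄ = r₂ω₂ sin(θ₂−θ₃) / [r₄ sin(θ₄−θ₃)].
Numerator sine = +0.23345; denominator sine = -0.99744.
Result = 0.0521·2.45·(+0.23345) / (0.1475·(-0.99744)) = -0.20258 rad/s; magnitude 0.20258 rad/s.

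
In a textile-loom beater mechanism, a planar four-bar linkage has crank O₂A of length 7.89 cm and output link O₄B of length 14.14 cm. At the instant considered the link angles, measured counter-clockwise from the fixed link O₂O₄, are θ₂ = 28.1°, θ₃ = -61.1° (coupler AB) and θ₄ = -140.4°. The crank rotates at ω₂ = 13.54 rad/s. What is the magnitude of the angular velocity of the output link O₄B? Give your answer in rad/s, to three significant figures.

ω₂ = 13.54 rad/s
Differentiating the loop-closure r₂e^{iθ₂}+r₃e^{iθ₃}=r₁+r₄e^{iθ₄} gives r₂ω₂e^{iθ₂}+r₃ω₃e^{iθ₃}=r₄ω₄e^{iθ₄}.
Eliminating the other unknown: ω₄ = r₂ω₂ sin(θ₂−θ₃) / [r₄ sin(θ₄−θ₃)].
Numerator sine = +0.99990; denominator sine = -0.98261.
Result = 0.0789·13.54·(+0.99990) / (0.1414·(-0.98261)) = -7.6881 rad/s; magnitude 7.6881 rad/s.

7.69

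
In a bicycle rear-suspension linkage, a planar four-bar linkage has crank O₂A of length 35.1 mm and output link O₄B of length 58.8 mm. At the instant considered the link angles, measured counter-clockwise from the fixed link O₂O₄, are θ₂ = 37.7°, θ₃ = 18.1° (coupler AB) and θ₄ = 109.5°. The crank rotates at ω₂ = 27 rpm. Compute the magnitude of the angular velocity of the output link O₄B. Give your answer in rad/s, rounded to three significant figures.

0.566

ω₂ = 2.827 rad/s (from 27 rpm).
Differentiating the loop-closure r₂e^{iθ₂}+r₃e^{iθ₃}=r₁+r₄e^{iθ₄} gives r₂ω₂e^{iθ₂}+r₃ω₃e^{iθ₃}=r₄ω₄e^{iθ₄}.
Eliminating the other unknown: ω₄ = r₂ω₂ sin(θ₂−θ₃) / [r₄ sin(θ₄−θ₃)].
Numerator sine = +0.33545; denominator sine = +0.99970.
Result = 0.0351·2.827·(+0.33545) / (0.0588·(+0.99970)) = +0.56635 rad/s; magnitude 0.56635 rad/s.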